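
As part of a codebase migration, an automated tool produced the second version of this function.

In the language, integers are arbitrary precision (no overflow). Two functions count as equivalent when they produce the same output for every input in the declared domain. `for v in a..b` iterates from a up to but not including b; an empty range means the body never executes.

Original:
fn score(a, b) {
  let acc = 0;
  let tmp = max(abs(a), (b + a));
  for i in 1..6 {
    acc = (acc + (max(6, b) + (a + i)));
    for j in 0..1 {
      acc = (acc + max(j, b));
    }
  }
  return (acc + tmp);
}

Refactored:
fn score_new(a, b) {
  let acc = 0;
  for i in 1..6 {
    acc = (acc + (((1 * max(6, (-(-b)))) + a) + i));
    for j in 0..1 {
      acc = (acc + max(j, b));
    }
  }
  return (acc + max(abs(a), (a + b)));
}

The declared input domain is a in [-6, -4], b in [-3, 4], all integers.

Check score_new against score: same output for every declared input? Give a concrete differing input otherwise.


Behavior is preserved: although constant usage differs, local variable names differ, statement counts differ, arithmetic usage differs, the outputs never diverge.
As a probe, take a=-5, b=-3: score runs acc=0, then tmp=5, then (i=1), then acc=2, then (j=0), then acc=2, then (i=2), then acc=5, then (j=0), then acc=5, then (i=3), then acc=9, then (j=0), then acc=9, then (i=4), then acc=14, then (j=0), then acc=14, then (i=5), then acc=20, then (j=0), then acc=20, then returns 25; score_new runs acc=0, then (i=1), then acc=2, then (j=0), then acc=2, then (i=2), then acc=5, then (j=0), then acc=5, then (i=3), then acc=9, then (j=0), then acc=9, then (i=4), then acc=14, then (j=0), then acc=14, then (i=5), then acc=20, then (j=0), then acc=20, then returns 25; both end at 25.
Sweeping the whole domain (24 inputs) finds no disagreement.
verdict: equivalent


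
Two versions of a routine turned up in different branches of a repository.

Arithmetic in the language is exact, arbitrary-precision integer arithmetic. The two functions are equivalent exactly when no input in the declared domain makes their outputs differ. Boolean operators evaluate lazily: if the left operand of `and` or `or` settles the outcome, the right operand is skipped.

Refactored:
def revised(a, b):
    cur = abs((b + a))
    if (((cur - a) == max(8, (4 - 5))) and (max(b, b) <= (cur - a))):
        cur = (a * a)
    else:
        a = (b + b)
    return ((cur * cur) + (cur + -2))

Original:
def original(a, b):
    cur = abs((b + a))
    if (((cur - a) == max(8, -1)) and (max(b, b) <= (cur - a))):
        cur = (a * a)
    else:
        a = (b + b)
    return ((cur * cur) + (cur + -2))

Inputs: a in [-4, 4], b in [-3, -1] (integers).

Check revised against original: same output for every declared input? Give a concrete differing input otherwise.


This is a faithful refactor — arithmetic usage differs, constant usage differs, but the computed results match everywhere.
Spot check at a=-1, b=-3 — original: cur := 4 | (((cur - a) == max(8, -1)) and (max(b, b) <= (cur - a))): false | a := -6 | result 18. revised: cur := 4 | (((cur - a) == max(8, (4 - 5))) and (max(b, b) <= (cur - a))): false | a := -6 | result 18. Both give 18.
Checked all 27 inputs in the declared domain: the outputs agree on every one.
verdict: equivalent


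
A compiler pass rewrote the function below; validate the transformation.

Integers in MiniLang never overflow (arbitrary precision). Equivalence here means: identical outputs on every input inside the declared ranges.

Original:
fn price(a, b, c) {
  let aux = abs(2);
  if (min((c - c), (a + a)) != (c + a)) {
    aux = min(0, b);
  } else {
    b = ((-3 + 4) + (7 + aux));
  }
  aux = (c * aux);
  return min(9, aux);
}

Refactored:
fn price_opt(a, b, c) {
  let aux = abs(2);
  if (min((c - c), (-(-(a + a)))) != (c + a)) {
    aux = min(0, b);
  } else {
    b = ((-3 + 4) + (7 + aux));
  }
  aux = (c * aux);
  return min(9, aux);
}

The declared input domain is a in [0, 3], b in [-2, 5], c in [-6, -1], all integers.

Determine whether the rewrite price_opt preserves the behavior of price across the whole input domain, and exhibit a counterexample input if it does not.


Behavior is preserved: although same computation, different form, the outputs never diverge.
Tracing a=3, b=-1, c=-6: price: aux becomes 2; next (min((c - c), (a + a)) != (c + a)) evaluates to true; next aux becomes -1; next aux becomes 6; next final value 6 | price_opt: aux becomes 2; next (min((c - c), (-(-(a + a)))) != (c + a)) evaluates to true; next aux becomes -1; next aux becomes 6; next final value 6 — matching result 6.
Sweeping the whole domain (192 inputs) finds no disagreement.
verdict: equivalent


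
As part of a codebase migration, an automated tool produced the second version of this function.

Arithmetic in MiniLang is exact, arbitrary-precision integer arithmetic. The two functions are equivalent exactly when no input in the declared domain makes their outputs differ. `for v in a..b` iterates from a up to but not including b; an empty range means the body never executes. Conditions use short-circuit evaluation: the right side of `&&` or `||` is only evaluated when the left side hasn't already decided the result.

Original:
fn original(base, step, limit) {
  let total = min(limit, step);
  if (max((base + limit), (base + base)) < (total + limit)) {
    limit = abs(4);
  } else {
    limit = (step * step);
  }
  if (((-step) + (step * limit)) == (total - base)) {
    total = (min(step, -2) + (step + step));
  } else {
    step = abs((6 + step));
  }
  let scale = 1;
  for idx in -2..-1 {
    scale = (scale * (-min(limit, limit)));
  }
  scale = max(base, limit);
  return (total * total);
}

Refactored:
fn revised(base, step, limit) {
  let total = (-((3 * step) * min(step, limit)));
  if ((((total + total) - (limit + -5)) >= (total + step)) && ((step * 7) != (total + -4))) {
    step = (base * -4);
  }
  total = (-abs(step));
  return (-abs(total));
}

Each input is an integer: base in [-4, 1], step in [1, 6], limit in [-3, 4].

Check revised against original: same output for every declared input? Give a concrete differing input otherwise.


Take base=-4, step=1, limit=-3.
original: total = -3; (max((base + limit), (base + base)) < (total + limit)) -> true; limit = 4; (((-step) + (step * limit)) == (total - base)) -> false; step = 7; scale = 1; [idx=-2]; scale = -4; scale = 4; return 9
revised: total = 9; ((((total + total) - (limit + -5)) >= (total + step)) && ((step * 7) != (total + -4))) -> true; step = 16; total = -16; return -16
9 != -16, so the rewrite changes behavior.
verdict: not equivalent; witness: base=-4, step=1, limit=-3


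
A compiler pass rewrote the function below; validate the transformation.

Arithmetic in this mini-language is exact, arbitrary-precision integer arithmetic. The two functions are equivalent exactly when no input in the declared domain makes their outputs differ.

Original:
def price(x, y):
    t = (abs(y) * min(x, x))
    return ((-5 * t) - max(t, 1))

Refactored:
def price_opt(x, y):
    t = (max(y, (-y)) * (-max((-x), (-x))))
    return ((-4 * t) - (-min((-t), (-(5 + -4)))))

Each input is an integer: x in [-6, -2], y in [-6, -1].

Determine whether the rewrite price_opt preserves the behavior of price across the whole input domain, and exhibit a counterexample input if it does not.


Not equivalent: x=-6, y=-6 separates them (179 vs 143).
price: t := -36 | result 179
price_opt: t := -36 | result 143
verdict: not equivalent; witness: x=-6, y=-6


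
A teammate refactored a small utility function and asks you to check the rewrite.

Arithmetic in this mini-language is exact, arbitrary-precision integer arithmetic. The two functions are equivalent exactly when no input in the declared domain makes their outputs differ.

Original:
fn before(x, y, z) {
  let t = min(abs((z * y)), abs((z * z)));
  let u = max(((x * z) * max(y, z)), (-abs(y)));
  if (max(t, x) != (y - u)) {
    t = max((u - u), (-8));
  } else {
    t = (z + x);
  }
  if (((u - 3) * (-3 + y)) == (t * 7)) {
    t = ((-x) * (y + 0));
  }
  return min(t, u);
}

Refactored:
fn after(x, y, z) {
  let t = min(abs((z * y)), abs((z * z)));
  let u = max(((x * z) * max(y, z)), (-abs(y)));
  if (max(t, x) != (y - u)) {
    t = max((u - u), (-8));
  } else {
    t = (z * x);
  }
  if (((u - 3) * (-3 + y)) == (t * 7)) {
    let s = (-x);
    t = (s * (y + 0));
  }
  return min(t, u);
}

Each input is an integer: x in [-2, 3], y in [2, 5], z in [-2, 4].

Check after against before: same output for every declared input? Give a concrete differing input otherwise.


Consider the input x=-2, y=2, z=2.
before: t := 4 | u := -2 | (max(t, x) != (y - u)): false | t := 0 | (((u - 3) * (-3 + y)) == (t * 7)): false | result -2
after: t := 4 | u := -2 | (max(t, x) != (y - u)): false | t := -4 | (((u - 3) * (-3 + y)) == (t * 7)): false | result -4
-2 against -4: the behavior changed.
verdict: not equivalent; witness: x=-2, y=2, z=2


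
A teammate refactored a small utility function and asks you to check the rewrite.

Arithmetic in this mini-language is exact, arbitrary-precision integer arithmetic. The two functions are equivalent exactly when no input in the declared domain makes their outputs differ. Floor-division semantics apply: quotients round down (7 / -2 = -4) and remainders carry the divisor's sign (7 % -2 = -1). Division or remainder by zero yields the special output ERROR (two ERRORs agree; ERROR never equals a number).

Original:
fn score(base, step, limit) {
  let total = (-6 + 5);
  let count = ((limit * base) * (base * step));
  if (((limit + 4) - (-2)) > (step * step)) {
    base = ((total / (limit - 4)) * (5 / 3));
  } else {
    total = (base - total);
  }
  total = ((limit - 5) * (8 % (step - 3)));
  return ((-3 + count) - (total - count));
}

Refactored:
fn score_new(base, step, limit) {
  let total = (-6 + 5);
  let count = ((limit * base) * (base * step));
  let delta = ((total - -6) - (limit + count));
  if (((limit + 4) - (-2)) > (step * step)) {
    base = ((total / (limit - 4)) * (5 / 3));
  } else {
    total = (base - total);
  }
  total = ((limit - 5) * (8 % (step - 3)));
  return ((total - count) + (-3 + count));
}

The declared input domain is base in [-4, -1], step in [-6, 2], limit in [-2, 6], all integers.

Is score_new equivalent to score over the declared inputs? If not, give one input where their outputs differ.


Take base=-4, step=-6, limit=-2.
score: total=-1, then count=192, then (((limit + 4) - (-2)) > (step * step)) is false, then total=-3, then total=7, then returns 374
score_new: total=-1, then count=192, then delta=-185, then (((limit + 4) - (-2)) > (step * step)) is false, then total=-3, then total=7, then returns 4
374 against 4: the behavior changed.
verdict: not equivalent; witness: base=-4, step=-6, limit=-2


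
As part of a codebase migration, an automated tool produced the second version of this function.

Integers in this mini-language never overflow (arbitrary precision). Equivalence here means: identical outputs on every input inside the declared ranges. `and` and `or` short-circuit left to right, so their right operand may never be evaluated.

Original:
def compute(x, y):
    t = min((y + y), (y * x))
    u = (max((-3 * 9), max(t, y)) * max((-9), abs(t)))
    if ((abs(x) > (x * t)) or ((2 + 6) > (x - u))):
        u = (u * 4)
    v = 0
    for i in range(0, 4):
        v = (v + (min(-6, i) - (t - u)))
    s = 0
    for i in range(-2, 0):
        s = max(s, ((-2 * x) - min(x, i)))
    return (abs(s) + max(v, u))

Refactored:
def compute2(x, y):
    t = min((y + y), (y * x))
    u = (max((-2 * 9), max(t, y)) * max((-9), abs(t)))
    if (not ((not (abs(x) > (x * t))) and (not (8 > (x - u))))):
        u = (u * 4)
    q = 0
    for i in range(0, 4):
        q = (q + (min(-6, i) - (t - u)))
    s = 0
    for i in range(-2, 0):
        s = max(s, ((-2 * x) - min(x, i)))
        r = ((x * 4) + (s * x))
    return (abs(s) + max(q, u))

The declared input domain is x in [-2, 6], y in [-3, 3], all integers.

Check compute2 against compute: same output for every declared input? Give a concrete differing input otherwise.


The suspicious edit (`-3` became `-2`) never changes the result for any input inside the declared domain; all 63 inputs agree.
verdict: equivalent


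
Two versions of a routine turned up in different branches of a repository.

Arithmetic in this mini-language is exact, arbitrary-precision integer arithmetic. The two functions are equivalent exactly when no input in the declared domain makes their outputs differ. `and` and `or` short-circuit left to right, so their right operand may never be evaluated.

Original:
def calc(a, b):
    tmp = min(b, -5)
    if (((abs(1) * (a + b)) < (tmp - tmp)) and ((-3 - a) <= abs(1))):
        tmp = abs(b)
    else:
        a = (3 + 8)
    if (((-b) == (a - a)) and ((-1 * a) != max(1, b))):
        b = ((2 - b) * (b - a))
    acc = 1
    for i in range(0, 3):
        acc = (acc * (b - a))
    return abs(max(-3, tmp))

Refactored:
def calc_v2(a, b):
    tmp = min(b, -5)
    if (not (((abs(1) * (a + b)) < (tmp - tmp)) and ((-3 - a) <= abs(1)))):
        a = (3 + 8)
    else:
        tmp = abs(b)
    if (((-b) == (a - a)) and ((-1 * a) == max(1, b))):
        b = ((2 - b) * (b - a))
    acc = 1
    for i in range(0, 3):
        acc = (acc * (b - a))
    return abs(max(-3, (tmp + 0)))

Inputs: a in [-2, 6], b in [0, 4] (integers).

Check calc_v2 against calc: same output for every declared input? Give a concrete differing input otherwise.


Although `((-1 * a) != max(1, b))` became `((-1 * a) == max(1, b))`, no input in the stated domain can expose it.
One worked example (a=2, b=0) — calc: tmp becomes -5; next (((abs(1) * (a + b)) < (tmp - tmp)) and ((-3 - a) <= abs(1))) evaluates to false; next a becomes 11; next (((-b) == (a - a)) and ((-1 * a) != max(1, b))) evaluates to true; next b becomes -22; next acc becomes 1; next at i=0:; next acc becomes -33; next at i=1:; next acc becomes 1089; next at i=2:; next acc becomes -35937; next final value 3; calc_v2: tmp becomes -5; next (not (((abs(1) * (a + b)) < (tmp - tmp)) and ((-3 - a) <= abs(1)))) evaluates to true; next a becomes 11; next (((-b) == (a - a)) and ((-1 * a) == max(1, b))) evaluates to false; next acc becomes 1; next at i=0:; next acc becomes -11; next at i=1:; next acc becomes 121; next at i=2:; next acc becomes -1331; next final value 3; agreement on 3.
An exhaustive pass over the 45 declared inputs shows identical outputs.
verdict: equivalent


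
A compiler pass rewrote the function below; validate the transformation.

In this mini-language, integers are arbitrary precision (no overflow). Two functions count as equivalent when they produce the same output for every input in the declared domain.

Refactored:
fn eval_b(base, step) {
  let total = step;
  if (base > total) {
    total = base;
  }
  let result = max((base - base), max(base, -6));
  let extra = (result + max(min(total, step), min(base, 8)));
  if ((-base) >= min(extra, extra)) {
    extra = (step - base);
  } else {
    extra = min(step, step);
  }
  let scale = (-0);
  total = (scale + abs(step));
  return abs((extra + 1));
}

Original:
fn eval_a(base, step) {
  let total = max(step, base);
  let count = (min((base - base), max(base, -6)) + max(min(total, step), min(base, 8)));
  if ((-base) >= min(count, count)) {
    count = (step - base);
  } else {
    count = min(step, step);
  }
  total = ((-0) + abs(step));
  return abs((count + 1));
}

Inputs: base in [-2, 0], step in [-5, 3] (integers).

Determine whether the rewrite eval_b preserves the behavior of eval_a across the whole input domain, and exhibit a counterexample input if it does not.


The rewrite breaks on base=-2, step=3, where the results are 6 and 4.
eval_a: total := 3 | count := 1 | ((-base) >= min(count, count)): true | count := 5 | total := 3 | result 6
eval_b: total := 3 | (base > total): false | result := 0 | extra := 3 | ((-base) >= min(extra, extra)): false | extra := 3 | scale := 0 | total := 3 | result 4
verdict: not equivalent; witness: base=-2, step=3


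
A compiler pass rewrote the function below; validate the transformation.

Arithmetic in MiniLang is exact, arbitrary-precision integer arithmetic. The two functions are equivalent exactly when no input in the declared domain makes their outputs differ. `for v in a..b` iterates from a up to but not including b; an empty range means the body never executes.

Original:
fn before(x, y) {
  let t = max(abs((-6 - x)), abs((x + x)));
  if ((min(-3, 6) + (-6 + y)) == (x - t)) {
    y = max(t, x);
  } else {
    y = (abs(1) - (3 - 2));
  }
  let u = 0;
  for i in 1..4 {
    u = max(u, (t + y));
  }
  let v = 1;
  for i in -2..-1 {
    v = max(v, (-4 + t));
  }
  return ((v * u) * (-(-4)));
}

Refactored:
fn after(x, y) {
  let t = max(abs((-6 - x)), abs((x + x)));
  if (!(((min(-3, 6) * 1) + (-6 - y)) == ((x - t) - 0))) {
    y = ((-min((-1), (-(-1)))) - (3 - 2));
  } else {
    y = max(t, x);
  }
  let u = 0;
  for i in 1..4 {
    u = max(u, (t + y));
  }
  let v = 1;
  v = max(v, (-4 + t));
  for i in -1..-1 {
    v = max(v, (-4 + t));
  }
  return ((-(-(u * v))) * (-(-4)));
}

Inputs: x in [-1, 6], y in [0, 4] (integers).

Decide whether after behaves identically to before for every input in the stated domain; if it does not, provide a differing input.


At x=-1, y=3: before gives 40, after gives 20.
verdict: not equivalent; witness: x=-1, y=3


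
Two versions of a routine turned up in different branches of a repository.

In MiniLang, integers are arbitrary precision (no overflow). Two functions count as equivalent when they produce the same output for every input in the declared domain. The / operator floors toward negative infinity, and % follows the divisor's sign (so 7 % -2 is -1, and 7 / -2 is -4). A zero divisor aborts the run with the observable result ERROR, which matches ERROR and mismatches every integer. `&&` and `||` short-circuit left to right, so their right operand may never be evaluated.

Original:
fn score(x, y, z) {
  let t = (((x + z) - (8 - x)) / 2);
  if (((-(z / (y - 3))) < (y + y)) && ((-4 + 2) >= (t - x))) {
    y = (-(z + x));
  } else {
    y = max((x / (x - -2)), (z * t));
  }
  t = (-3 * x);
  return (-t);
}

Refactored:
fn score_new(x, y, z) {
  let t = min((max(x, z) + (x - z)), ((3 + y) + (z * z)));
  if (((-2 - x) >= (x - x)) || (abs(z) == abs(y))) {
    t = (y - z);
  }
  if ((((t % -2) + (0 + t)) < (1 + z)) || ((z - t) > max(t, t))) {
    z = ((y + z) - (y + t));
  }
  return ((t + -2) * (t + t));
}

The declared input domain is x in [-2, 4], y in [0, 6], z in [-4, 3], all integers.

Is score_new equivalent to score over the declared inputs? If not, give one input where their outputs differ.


x=-2, y=0, z=-4 yields -6 from score but 16 from score_new.
verdict: not equivalent; witness: x=-2, y=0, z=-4


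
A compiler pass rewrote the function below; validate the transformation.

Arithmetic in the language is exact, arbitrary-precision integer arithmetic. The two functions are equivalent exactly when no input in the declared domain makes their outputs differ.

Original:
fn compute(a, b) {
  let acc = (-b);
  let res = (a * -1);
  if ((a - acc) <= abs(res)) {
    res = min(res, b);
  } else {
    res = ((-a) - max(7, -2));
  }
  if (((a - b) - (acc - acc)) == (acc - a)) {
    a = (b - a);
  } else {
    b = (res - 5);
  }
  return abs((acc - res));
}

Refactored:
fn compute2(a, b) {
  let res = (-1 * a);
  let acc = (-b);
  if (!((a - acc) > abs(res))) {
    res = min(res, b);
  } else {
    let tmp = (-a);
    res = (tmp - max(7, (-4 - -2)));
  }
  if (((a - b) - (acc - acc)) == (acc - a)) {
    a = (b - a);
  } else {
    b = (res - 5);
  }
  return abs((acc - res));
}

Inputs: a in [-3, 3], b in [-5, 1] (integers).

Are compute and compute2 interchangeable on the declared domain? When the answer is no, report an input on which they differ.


This is a faithful refactor — arithmetic usage differs, comparison usage differs, boolean connective usage differs, local variable names differ, constant usage differs, statement counts differ, but the computed results match everywhere.
Tracing a=0, b=-2: compute: acc becomes 2; next res becomes 0; next ((a - acc) <= abs(res)) evaluates to true; next res becomes -2; next (((a - b) - (acc - acc)) == (acc - a)) evaluates to true; next a becomes -2; next final value 4 | compute2: res becomes 0; next acc becomes 2; next (!((a - acc) > abs(res))) evaluates to true; next res becomes -2; next (((a - b) - (acc - acc)) == (acc - a)) evaluates to true; next a becomes -2; next final value 4 — matching result 4.
Sweeping the whole domain (49 inputs) finds no disagreement.
verdict: equivalent


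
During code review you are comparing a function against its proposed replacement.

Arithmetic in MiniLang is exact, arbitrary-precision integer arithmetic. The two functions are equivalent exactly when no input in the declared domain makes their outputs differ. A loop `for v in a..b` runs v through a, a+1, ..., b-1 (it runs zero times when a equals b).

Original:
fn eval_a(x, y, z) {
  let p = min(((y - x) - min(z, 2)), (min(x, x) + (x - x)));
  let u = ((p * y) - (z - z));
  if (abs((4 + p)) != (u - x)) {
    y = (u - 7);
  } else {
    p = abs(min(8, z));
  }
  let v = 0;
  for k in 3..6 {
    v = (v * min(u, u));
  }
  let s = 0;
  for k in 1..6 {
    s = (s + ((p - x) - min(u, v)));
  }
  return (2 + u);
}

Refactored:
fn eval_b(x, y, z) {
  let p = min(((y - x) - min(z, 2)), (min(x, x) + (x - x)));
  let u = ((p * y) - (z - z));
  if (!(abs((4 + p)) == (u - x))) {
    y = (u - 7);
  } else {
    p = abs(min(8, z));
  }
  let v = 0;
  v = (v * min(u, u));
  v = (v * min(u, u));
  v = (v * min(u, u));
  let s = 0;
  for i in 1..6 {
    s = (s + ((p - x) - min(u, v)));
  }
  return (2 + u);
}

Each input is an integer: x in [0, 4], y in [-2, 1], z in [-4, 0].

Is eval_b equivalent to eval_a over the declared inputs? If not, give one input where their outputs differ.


Comparing the listings, the differences include: min/max/abs usage differs, arithmetic usage differs, statement counts differ, comparison usage differs, loop structure differs, local variable names differ, boolean connective usage differs.
One worked example (x=2, y=-1, z=-2) — eval_a: p becomes -1; next u becomes 1; next (abs((4 + p)) != (u - x)) evaluates to true; next y becomes -6; next v becomes 0; next at k=3:; next v becomes 0; next at k=4:; next v becomes 0; next at k=5:; next v becomes 0; next s becomes 0; next at k=1:; next s becomes -3; next at k=2:; next s becomes -6; next at k=3:; next s becomes -9; next at k=4:; next s becomes -12; next at k=5:; next s becomes -15; next final value 3; eval_b: p becomes -1; next u becomes 1; next (!(abs((4 + p)) == (u - x))) evaluates to true; next y becomes -6; next v becomes 0; next v becomes 0; next v becomes 0; next v becomes 0; next s becomes 0; next at i=1:; next s becomes -3; next at i=2:; next s becomes -6; next at i=3:; next s becomes -9; next at i=4:; next s becomes -12; next at i=5:; next s becomes -15; next final value 3; agreement on 3.
Sweeping the whole domain (100 inputs) finds no disagreement.
verdict: equivalent


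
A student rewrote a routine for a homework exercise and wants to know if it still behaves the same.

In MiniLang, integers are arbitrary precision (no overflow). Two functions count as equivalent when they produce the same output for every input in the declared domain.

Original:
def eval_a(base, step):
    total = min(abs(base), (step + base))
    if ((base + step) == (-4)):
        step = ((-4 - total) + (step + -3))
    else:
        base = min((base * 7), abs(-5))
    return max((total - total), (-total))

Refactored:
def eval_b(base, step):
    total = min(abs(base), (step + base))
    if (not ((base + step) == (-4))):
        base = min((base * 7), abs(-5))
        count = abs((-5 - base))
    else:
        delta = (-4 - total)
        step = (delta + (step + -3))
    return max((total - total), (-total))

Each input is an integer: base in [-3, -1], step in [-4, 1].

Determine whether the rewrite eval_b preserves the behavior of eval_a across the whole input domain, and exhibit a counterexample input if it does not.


Side by side, the visible changes include: min/max/abs usage differs, and statement counts differ, and local variable names differ, and boolean connective usage differs, and arithmetic usage differs, and constant usage differs.
Tracing base=-2, step=1: eval_a: total becomes -1; next ((base + step) == (-4)) evaluates to false; next base becomes -14; next final value 1 | eval_b: total becomes -1; next (not ((base + step) == (-4))) evaluates to true; next base becomes -14; next count becomes 9; next final value 1 — matching result 1.
An exhaustive pass over the 18 declared inputs shows identical outputs.
verdict: equivalent


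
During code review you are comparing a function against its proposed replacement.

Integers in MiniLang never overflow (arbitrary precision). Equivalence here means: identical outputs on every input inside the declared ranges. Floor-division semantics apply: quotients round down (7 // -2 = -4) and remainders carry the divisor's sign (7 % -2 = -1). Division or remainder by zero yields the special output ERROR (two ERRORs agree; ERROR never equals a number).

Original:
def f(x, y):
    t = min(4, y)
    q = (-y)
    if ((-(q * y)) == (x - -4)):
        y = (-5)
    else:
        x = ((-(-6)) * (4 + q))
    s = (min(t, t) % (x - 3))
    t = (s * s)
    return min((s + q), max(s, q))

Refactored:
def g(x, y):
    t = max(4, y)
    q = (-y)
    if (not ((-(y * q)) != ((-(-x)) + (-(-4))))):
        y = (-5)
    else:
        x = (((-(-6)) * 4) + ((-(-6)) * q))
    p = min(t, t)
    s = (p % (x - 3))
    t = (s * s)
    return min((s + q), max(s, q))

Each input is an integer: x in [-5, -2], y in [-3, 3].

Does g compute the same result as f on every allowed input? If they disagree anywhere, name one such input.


These are not equivalent — on x=-5, y=-3 the outputs split (36 vs 4).
f: t becomes -3; next q becomes 3; next ((-(q * y)) == (x - -4)) evaluates to false; next x becomes 42; next s becomes 36; next t becomes 1296; next final value 36
g: t becomes 4; next q becomes 3; next (not ((-(y * q)) != ((-(-x)) + (-(-4))))) evaluates to false; next x becomes 42; next p becomes 4; next s becomes 4; next t becomes 16; next final value 4
verdict: not equivalent; witness: x=-5, y=-3


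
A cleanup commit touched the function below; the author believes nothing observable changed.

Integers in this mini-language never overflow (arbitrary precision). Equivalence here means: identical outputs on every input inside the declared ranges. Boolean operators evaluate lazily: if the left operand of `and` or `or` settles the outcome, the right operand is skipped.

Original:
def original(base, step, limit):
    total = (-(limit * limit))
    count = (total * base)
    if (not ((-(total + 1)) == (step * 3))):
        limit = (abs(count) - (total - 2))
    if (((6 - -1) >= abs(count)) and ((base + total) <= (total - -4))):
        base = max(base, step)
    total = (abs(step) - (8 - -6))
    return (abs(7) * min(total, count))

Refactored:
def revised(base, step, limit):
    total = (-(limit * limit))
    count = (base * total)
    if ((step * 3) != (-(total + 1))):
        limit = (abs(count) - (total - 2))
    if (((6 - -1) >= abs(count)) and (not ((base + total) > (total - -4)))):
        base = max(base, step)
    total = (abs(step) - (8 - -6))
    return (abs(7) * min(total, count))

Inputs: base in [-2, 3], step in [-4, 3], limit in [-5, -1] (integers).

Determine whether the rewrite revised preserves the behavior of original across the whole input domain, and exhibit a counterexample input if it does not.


The two versions differ — the changes include comparison usage differs.
Tracing base=1, step=-1, limit=-5: original: total becomes -25; next count becomes -25; next (not ((-(total + 1)) == (step * 3))) evaluates to true; next limit becomes 52; next (((6 - -1) >= abs(count)) and ((base + total) <= (total - -4))) evaluates to false; next total becomes -13; next final value -175 | revised: total becomes -25; next count becomes -25; next ((step * 3) != (-(total + 1))) evaluates to true; next limit becomes 52; next (((6 - -1) >= abs(count)) and (not ((base + total) > (total - -4)))) evaluates to false; next total becomes -13; next final value -175 — matching result -175.
Every one of the 240 inputs gives matching results.
verdict: equivalent


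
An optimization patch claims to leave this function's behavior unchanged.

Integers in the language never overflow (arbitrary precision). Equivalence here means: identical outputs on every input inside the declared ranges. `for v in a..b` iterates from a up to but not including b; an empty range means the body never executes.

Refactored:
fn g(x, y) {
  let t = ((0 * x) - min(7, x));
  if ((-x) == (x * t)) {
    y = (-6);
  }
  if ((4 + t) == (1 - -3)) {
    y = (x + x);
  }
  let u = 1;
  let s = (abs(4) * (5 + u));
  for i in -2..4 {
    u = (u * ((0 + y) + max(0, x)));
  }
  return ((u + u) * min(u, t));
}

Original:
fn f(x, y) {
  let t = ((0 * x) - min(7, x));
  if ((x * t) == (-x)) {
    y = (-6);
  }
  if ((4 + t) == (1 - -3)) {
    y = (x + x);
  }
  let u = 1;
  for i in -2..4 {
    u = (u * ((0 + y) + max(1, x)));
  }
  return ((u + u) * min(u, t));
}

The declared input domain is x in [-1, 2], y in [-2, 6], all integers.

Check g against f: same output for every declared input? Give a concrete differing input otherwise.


There is a counterexample at x=-1, y=-2: 2 on one side, 128 on the other.
f: t becomes 1; next ((x * t) == (-x)) evaluates to false; next ((4 + t) == (1 - -3)) evaluates to false; next u becomes 1; next at i=-2:; next u becomes -1; next at i=-1:; next u becomes 1; next at i=0:; next u becomes -1; next at i=1:; next u becomes 1; next at i=2:; next u becomes -1; next at i=3:; next u becomes 1; next final value 2
g: t becomes 1; next ((-x) == (x * t)) evaluates to false; next ((4 + t) == (1 - -3)) evaluates to false; next u becomes 1; next s becomes 24; next at i=-2:; next u becomes -2; next at i=-1:; next u becomes 4; next at i=0:; next u becomes -8; next at i=1:; next u becomes 16; next at i=2:; next u becomes -32; next at i=3:; next u becomes 64; next final value 128
verdict: not equivalent; witness: x=-1, y=-2


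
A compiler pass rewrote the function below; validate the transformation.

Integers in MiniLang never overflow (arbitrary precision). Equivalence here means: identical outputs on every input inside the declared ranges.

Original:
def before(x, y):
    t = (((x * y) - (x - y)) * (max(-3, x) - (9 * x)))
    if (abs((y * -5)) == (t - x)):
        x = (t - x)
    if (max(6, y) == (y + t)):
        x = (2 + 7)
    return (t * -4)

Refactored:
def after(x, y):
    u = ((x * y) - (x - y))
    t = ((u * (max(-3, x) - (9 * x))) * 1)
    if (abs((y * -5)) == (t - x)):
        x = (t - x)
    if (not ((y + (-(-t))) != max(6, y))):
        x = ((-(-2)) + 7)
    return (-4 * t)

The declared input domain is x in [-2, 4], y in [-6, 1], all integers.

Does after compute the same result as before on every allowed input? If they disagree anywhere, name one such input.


Side by side, the visible changes include: constant usage differs; and comparison usage differs; and statement counts differ; and local variable names differ; and arithmetic usage differs; and boolean connective usage differs.
Tracing x=1, y=-6: before: t=104, then (abs((y * -5)) == (t - x)) is false, then (max(6, y) == (y + t)) is false, then returns -416 | after: u=-13, then t=104, then (abs((y * -5)) == (t - x)) is false, then (not ((y + (-(-t))) != max(6, y))) is false, then returns -416 — matching result -416.
Sweeping the whole domain (56 inputs) finds no disagreement.
verdict: equivalent


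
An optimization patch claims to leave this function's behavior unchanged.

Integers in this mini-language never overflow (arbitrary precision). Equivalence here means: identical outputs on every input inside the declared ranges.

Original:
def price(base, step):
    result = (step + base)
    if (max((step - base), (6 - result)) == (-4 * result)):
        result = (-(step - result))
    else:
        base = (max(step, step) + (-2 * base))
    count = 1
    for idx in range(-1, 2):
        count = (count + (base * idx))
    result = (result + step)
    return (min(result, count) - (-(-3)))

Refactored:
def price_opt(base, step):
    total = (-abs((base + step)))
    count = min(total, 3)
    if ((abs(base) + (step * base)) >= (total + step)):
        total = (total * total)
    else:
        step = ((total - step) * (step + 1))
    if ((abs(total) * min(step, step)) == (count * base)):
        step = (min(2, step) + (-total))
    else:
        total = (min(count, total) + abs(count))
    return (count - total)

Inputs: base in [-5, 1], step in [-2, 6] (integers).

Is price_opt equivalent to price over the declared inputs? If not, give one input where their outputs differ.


Not equivalent: base=-5, step=-2 separates them (-12 vs -7).
price: result := -7 | (max((step - base), (6 - result)) == (-4 * result)): false | base := 8 | count := 1 | iter idx=-1: | count := -7 | iter idx=0: | count := -7 | iter idx=1: | count := 1 | result := -9 | result -12
price_opt: total := -7 | count := -7 | ((abs(base) + (step * base)) >= (total + step)): true | total := 49 | ((abs(total) * min(step, step)) == (count * base)): false | total := 0 | result -7
verdict: not equivalent; witness: base=-5, step=-2


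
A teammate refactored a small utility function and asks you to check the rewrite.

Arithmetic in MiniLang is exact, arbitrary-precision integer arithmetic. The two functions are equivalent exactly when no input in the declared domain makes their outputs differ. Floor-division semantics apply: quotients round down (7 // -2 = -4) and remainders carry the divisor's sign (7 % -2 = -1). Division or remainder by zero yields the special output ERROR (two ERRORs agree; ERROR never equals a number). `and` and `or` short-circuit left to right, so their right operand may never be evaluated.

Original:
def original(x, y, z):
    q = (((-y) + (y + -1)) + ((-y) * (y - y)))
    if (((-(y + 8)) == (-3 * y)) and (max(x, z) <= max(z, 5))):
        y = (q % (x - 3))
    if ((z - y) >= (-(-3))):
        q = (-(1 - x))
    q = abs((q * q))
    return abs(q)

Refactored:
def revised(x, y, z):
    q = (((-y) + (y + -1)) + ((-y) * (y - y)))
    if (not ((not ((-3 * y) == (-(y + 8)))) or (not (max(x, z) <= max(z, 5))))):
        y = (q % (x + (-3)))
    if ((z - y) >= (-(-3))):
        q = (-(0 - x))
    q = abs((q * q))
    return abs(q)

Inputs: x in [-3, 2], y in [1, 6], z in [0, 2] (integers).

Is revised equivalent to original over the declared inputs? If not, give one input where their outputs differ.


These are not equivalent — on x=-3, y=4, z=2 the outputs split (16 vs 9).
original: q=-1, then (((-(y + 8)) == (-3 * y)) and (max(x, z) <= max(z, 5))) is true, then y=-1, then ((z - y) >= (-(-3))) is true, then q=-4, then q=16, then returns 16
revised: q=-1, then (not ((not ((-3 * y) == (-(y + 8)))) or (not (max(x, z) <= max(z, 5))))) is true, then y=-1, then ((z - y) >= (-(-3))) is true, then q=-3, then q=9, then returns 9
verdict: not equivalent; witness: x=-3, y=4, z=2


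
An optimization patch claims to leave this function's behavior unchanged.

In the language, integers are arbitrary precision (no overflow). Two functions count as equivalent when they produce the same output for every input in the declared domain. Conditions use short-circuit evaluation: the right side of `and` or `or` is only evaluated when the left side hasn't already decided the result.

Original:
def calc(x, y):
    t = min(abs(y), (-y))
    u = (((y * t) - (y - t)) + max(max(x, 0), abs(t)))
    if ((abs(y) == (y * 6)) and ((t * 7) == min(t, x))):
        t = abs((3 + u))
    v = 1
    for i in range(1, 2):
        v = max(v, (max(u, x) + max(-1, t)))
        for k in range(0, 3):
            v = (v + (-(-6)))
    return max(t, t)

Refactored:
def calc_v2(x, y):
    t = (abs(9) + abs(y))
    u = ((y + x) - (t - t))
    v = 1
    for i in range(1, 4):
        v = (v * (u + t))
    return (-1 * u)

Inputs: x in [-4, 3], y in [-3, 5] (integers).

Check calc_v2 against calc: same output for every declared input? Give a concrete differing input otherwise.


There is a counterexample at x=-4, y=-3: 3 on one side, 7 on the other.
calc: t := 3 | u := 0 | ((abs(y) == (y * 6)) and ((t * 7) == min(t, x))): false | v := 1 | iter i=1: | v := 3 | iter k=0: | v := 9 | iter k=1: | v := 15 | iter k=2: | v := 21 | result 3
calc_v2: t := 12 | u := -7 | v := 1 | iter i=1: | v := 5 | iter i=2: | v := 25 | iter i=3: | v := 125 | result 7
verdict: not equivalent; witness: x=-4, y=-3


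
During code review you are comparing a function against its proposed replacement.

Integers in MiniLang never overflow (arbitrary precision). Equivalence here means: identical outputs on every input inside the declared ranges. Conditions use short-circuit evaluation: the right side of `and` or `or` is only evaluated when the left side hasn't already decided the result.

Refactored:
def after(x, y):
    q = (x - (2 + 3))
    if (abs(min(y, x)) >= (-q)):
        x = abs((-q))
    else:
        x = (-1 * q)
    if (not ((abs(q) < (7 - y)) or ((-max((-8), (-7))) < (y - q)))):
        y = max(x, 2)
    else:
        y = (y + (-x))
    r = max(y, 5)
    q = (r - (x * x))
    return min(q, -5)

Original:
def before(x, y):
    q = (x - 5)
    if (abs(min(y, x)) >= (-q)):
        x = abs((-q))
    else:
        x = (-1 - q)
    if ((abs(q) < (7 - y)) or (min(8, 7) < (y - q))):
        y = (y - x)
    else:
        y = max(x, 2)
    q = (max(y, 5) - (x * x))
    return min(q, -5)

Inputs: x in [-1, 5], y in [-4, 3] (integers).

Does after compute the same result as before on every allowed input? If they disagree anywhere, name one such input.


Run the pair on x=-1, y=-4.
before: q := -6 | (abs(min(y, x)) >= (-q)): false | x := 5 | ((abs(q) < (7 - y)) or (min(8, 7) < (y - q))): true | y := -9 | q := -20 | result -20
after: q := -6 | (abs(min(y, x)) >= (-q)): false | x := 6 | (not ((abs(q) < (7 - y)) or ((-max((-8), (-7))) < (y - q)))): false | y := -10 | r := 5 | q := -31 | result -31
-20 against -31: the behavior changed.
verdict: not equivalent; witness: x=-1, y=-4


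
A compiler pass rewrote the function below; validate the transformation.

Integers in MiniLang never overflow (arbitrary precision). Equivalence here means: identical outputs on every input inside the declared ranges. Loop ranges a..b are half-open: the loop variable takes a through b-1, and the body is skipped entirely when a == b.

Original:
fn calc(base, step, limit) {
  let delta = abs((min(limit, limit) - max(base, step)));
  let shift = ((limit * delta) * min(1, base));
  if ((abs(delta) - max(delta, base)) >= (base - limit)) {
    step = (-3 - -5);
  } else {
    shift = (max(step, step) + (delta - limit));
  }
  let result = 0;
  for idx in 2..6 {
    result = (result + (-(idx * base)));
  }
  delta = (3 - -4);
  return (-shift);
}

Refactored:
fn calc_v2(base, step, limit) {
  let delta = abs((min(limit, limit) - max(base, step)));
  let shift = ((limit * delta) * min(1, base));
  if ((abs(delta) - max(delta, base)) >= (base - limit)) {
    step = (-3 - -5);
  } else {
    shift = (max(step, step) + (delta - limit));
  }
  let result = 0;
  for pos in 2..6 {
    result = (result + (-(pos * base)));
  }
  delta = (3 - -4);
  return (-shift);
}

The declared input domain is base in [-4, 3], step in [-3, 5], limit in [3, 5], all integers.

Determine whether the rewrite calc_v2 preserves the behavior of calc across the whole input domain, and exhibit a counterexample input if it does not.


Differences: local variable names differ — yet all 216 inputs agree.
verdict: equivalent


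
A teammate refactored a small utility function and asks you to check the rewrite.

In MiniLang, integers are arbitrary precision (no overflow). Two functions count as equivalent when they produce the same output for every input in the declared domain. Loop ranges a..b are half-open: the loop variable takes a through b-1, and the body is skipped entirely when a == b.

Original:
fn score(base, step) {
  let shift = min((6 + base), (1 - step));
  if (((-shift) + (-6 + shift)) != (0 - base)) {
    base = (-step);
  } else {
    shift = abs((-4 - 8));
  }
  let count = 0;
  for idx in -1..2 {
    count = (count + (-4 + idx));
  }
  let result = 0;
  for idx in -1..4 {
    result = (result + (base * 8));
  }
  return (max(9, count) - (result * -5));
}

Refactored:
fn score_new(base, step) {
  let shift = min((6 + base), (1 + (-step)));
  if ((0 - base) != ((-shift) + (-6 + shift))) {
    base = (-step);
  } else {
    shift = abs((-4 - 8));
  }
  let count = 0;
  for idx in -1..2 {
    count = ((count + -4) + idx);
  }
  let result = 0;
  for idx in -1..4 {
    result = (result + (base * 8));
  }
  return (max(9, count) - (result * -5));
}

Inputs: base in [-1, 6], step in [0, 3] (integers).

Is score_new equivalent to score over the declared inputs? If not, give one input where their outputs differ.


This is a faithful refactor — arithmetic usage differs, but the computed results match everywhere.
As a probe, take base=0, step=2: score runs shift=-1, then (((-shift) + (-6 + shift)) != (0 - base)) is true, then base=-2, then count=0, then (idx=-1), then count=-5, then (idx=0), then count=-9, then (idx=1), then count=-12, then result=0, then (idx=-1), then result=-16, then (idx=0), then result=-32, then (idx=1), then result=-48, then (idx=2), then result=-64, then (idx=3), then result=-80, then returns -391; score_new runs shift=-1, then ((0 - base) != ((-shift) + (-6 + shift))) is true, then base=-2, then count=0, then (idx=-1), then count=-5, then (idx=0), then count=-9, then (idx=1), then count=-12, then result=0, then (idx=-1), then result=-16, then (idx=0), then result=-32, then (idx=1), then result=-48, then (idx=2), then result=-64, then (idx=3), then result=-80, then returns -391; both end at -391.
Checked all 32 inputs in the declared domain: the outputs agree on every one.
verdict: equivalent
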